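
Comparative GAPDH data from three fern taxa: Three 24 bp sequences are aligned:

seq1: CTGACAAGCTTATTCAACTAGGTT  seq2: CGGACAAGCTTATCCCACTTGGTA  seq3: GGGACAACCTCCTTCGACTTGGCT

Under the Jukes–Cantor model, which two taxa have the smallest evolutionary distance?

seq1–seq2: 5/24 differ, p = 0.208, d = 0.244.
seq1–seq3: 8/24 differ, p = 0.333, d = 0.441.
seq2–seq3: 8/24 differ, p = 0.333, d = 0.441.
The smallest distance is between seq1 and seq2.

seq1 and seq2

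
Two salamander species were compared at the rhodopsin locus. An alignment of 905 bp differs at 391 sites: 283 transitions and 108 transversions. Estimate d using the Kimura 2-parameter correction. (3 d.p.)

P = 283/905 ≈ 0.312707 and Q = 108/905 ≈ 0.119337.
Under the Kimura two-parameter model, d = −½ ln(1 − 2P − Q) − ¼ ln(1 − 2Q).
1 − 2P − Q = 0.255249, giving −½ ln(0.255249) = 0.682758.
1 − 2Q = 0.761326, giving −¼ ln(0.761326) = 0.068173.
d = 0.682758 + 0.068173 = 0.750931.

0.751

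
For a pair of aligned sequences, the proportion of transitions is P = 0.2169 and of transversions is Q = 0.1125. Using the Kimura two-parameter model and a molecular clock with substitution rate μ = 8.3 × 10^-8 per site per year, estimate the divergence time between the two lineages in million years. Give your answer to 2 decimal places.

Under the Kimura two-parameter model, d = −½ ln(1 − 2P − Q) − ¼ ln(1 − 2Q).
1 − 2P − Q = 0.4537, giving −½ ln(0.4537) = 0.395160.
1 − 2Q = 0.775, giving −¼ ln(0.775) = 0.063723.
d = 0.395160 + 0.063723 = 0.458883.
Under a molecular clock d = 2μt, so t = d/(2μ) = 0.458883 / (2 × 8.3 × 10^-8) = 2.76 million years.

2.76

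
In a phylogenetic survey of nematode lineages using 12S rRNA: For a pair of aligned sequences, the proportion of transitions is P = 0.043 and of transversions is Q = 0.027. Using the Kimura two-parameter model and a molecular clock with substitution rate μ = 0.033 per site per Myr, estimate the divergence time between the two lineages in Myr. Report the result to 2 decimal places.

Under the Kimura two-parameter model, d = −½ ln(1 − 2P − Q) − ¼ ln(1 − 2Q).
1 − 2P − Q = 0.887, giving −½ ln(0.887) = 0.059955.
1 − 2Q = 0.946, giving −¼ ln(0.946) = 0.013878.
d = 0.059955 + 0.013878 = 0.073833.
Under a molecular clock d = 2μt, so t = d/(2μ) = 0.073833 / (2 × 0.033) = 1.12 Myr.

1.12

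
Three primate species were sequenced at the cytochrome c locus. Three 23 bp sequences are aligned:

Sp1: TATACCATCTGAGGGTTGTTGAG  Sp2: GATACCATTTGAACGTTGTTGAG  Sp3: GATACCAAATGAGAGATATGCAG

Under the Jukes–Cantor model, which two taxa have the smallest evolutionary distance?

Sp1–Sp2: 4/23 differ, p = 0.174, d = 0.198.
Sp1–Sp3: 8/23 differ, p = 0.348, d = 0.467.
Sp2–Sp3: 8/23 differ, p = 0.348, d = 0.467.
The smallest distance is between Sp1 and Sp2.

Sp1 and Sp2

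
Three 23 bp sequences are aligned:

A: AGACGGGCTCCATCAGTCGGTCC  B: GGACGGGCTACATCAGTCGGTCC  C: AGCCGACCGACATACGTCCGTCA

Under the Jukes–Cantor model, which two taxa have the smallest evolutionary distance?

A and B

A–B: 2/23 differ, p = 0.087, d = 0.092.
A–C: 9/23 differ, p = 0.391, d = 0.553.
B–C: 9/23 differ, p = 0.391, d = 0.553.
The smallest distance is between A and B.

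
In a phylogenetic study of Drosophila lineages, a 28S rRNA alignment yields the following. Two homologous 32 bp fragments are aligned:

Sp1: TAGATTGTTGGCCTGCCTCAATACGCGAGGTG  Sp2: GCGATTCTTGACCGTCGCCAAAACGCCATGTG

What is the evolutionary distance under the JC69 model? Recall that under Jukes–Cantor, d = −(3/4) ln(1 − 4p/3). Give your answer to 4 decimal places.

The sequences differ at 11 of 32 sites, so p = 11/32 = 0.34375.
d = −(3/4) ln(1 − 4p/3) = −0.75 ln(1 − 0.458333) = −0.75 ln(0.541667)
  = −0.75 × (-0.613104) = 0.459828 substitutions/site.

0.4598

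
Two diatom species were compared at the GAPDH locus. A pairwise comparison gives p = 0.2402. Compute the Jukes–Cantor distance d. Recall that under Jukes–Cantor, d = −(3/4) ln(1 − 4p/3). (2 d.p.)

d = −(3/4) ln(1 − 4p/3) = −0.75 ln(1 − 0.320267) = −0.75 ln(0.679733)
  = −0.75 × (-0.386055) = 0.289541 substitutions/site.

0.29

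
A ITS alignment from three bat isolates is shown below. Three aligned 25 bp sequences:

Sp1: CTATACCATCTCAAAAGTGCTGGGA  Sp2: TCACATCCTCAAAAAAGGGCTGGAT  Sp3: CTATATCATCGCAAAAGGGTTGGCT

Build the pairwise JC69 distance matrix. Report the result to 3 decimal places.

d(Sp1,Sp2) = 0.572, d(Sp1,Sp3) = 0.289, d(Sp2,Sp3) = 0.417

Sp1–Sp2: 10/25 sites differ → p = 0.4, d = −0.75 ln(1 − 0.533333) = 0.571605 ≈ 0.572.
Sp1–Sp3: 6/25 sites differ → p = 0.24, d = −0.75 ln(1 − 0.32) = 0.289247 ≈ 0.289.
Sp2–Sp3: 8/25 sites differ → p = 0.32, d = −0.75 ln(1 − 0.426667) = 0.417216 ≈ 0.417.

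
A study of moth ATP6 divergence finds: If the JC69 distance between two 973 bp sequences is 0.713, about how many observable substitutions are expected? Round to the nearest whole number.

448

Invert JC69: p = (3/4)(1 − e^(−4d/3)) = 0.75 × (1 − e^(-0.950667)) = 0.75 × (1 − 0.386483) = 0.460138.
Expected differing sites = pL ≈ 0.460138 × 973 = 447.714274 ≈ 448.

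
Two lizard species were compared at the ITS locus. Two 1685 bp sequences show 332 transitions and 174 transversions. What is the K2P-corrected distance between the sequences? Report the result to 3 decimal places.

P = 332/1685 ≈ 0.197033 and Q = 174/1685 ≈ 0.103264.
Under the Kimura two-parameter model, d = −½ ln(1 − 2P − Q) − ¼ ln(1 − 2Q).
1 − 2P − Q = 0.50267, giving −½ ln(0.50267) = 0.343911.
1 − 2Q = 0.793472, giving −¼ ln(0.793472) = 0.057834.
d = 0.343911 + 0.057834 = 0.401745.

0.402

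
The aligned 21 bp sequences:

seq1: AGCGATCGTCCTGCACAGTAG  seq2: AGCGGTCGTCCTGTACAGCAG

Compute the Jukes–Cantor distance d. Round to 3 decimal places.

0.158

The sequences differ at 3 of 21 sites (5, 14, 19), so p = 3/21 ≈ 0.142857.
d = −(3/4) ln(1 − 4p/3) = −0.75 ln(1 − 0.190476) = −0.75 ln(0.809524)
  = −0.75 × (-0.211309) = 0.158482 substitutions/site.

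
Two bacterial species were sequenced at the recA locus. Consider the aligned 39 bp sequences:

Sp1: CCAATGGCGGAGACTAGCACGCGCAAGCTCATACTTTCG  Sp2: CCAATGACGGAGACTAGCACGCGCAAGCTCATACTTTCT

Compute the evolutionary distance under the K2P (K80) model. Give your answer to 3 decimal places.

Of 39 sites, 1 differences are transitions and 1 are transversions, so P = 1/39 ≈ 0.025641 and Q = 1/39 ≈ 0.025641.
Under the Kimura two-parameter model, d = −½ ln(1 − 2P − Q) − ¼ ln(1 − 2Q).
1 − 2P − Q = 0.923077, giving −½ ln(0.923077) = 0.040021.
1 − 2Q = 0.948718, giving −¼ ln(0.948718) = 0.013161.
d = 0.040021 + 0.013161 = 0.053182.

0.053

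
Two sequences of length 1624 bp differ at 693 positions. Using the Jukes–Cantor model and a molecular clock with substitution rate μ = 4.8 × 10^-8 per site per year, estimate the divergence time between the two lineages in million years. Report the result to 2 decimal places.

p = 693/1624 ≈ 0.426724.
d = −(3/4) ln(1 − 4p/3) = −0.75 ln(1 − 0.568965) = −0.75 ln(0.431035)
  = −0.75 × (-0.841566) = 0.631175 substitutions/site.
Under a molecular clock d = 2μt, so t = d/(2μ) = 0.631175 / (2 × 4.8 × 10^-8) = 6.57 million years.

6.57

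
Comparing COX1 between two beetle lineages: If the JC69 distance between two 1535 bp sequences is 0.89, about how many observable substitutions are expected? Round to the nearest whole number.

Invert JC69: p = (3/4)(1 − e^(−4d/3)) = 0.75 × (1 − e^(-1.186667)) = 0.75 × (1 − 0.305237) = 0.521072.
Expected differing sites = pL ≈ 0.521072 × 1535 = 799.84552 ≈ 800.

800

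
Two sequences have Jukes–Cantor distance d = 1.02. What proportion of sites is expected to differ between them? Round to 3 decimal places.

0.558

p = (3/4)(1 − e^(−4d/3)) = 0.75 × (1 − e^(-1.36)) = 0.75 × (1 − 0.256661) = 0.557504.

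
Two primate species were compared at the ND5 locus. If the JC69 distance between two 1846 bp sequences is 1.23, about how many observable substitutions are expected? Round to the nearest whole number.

Invert JC69: p = (3/4)(1 − e^(−4d/3)) = 0.75 × (1 − e^(-1.64)) = 0.75 × (1 − 0.193980) = 0.604515.
Expected differing sites = pL ≈ 0.604515 × 1846 = 1115.93469 ≈ 1116.

1116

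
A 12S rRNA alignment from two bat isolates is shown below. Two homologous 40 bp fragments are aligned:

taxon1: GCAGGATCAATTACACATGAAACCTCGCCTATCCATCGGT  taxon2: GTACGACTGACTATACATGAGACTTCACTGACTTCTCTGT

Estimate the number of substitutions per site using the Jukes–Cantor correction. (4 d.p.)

0.6272

The sequences differ at 17 of 40 sites, so p = 17/40 = 0.425.
d = −(3/4) ln(1 − 4p/3) = −0.75 ln(1 − 0.566667) = −0.75 ln(0.433333)
  = −0.75 × (-0.836249) = 0.627187 substitutions/site.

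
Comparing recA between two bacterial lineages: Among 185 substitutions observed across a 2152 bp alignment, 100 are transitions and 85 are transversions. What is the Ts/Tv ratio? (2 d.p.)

R = 100/85 = 1.176470… ≈ 1.18 (to 2 d.p.).

1.18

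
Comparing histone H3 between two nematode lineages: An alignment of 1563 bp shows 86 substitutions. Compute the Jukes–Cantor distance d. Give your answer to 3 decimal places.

0.057

p = 86/1563 ≈ 0.055022.
d = −(3/4) ln(1 − 4p/3) = −0.75 ln(1 − 0.073363) = −0.75 ln(0.926637)
  = −0.75 × (-0.076193) = 0.057145 substitutions/site.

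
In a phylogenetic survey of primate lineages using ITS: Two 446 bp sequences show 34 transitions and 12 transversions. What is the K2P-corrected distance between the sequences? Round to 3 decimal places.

P = 34/446 ≈ 0.076233 and Q = 12/446 ≈ 0.026906.
Under the Kimura two-parameter model, d = −½ ln(1 − 2P − Q) − ¼ ln(1 − 2Q).
1 − 2P − Q = 0.820628, giving −½ ln(0.820628) = 0.098843.
1 − 2Q = 0.946188, giving −¼ ln(0.946188) = 0.013828.
d = 0.098843 + 0.013828 = 0.112671.

0.113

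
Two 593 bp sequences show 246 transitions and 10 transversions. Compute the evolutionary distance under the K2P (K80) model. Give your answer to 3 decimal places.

0.946

P = 246/593 ≈ 0.41484 and Q = 10/593 ≈ 0.016863.
Under the Kimura two-parameter model, d = −½ ln(1 − 2P − Q) − ¼ ln(1 − 2Q).
1 − 2P − Q = 0.153457, giving −½ ln(0.153457) = 0.937167.
1 − 2Q = 0.966274, giving −¼ ln(0.966274) = 0.008577.
d = 0.937167 + 0.008577 = 0.945744.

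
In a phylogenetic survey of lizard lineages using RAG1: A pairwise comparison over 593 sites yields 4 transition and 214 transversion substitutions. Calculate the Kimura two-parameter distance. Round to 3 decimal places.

P = 4/593 ≈ 0.006745 and Q = 214/593 ≈ 0.360877.
Under the Kimura two-parameter model, d = −½ ln(1 − 2P − Q) − ¼ ln(1 − 2Q).
1 − 2P − Q = 0.625633, giving −½ ln(0.625633) = 0.234496.
1 − 2Q = 0.278246, giving −¼ ln(0.278246) = 0.319812.
d = 0.234496 + 0.319812 = 0.554308.

0.554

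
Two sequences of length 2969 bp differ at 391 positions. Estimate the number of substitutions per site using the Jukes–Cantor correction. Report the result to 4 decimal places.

p = 391/2969 ≈ 0.131694.
d = −(3/4) ln(1 − 4p/3) = −0.75 ln(1 − 0.175592) = −0.75 ln(0.824408)
  = −0.75 × (-0.193090) = 0.144818 substitutions/site.

0.1448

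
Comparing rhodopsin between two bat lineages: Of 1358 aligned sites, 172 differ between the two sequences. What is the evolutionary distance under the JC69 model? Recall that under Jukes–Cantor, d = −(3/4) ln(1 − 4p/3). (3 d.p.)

p = 172/1358 ≈ 0.126657.
d = −(3/4) ln(1 − 4p/3) = −0.75 ln(1 − 0.168876) = −0.75 ln(0.831124)
  = −0.75 × (-0.184976) = 0.138732 substitutions/site.

0.139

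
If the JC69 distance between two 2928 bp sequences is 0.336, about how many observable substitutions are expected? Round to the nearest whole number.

Invert JC69: p = (3/4)(1 − e^(−4d/3)) = 0.75 × (1 − e^(-0.448)) = 0.75 × (1 − 0.638905) = 0.270821.
Expected differing sites = pL ≈ 0.270821 × 2928 = 792.963888 ≈ 793.

793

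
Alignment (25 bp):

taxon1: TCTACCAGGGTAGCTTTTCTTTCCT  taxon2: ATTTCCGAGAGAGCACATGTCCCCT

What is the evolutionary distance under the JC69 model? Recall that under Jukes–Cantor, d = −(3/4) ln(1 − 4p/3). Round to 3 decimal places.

The sequences differ at 13 of 25 sites, so p = 13/25 = 0.52.
d = −(3/4) ln(1 − 4p/3) = −0.75 ln(1 − 0.693333) = −0.75 ln(0.306667)
  = −0.75 × (-1.181993) = 0.886495 substitutions/site.

0.886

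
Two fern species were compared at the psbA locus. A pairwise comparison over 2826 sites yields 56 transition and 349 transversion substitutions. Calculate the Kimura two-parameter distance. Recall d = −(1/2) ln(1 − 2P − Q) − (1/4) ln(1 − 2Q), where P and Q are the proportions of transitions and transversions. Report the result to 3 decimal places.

0.160

P = 56/2826 ≈ 0.019816 and Q = 349/2826 ≈ 0.123496.
Under the Kimura two-parameter model, d = −½ ln(1 − 2P − Q) − ¼ ln(1 − 2Q).
1 − 2P − Q = 0.836872, giving −½ ln(0.836872) = 0.089042.
1 − 2Q = 0.753008, giving −¼ ln(0.753008) = 0.070920.
d = 0.089042 + 0.070920 = 0.159962.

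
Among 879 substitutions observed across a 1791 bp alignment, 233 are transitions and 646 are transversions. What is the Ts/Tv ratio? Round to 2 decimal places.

R = 233/646 = 0.360681… ≈ 0.36 (to 2 d.p.).

0.36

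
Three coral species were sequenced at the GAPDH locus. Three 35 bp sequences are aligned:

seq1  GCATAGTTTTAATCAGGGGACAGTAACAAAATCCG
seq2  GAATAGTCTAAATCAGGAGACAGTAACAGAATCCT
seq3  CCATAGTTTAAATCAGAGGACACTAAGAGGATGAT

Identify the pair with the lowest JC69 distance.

seq1–seq2: 6/35 differ, p = 0.171, d = 0.195.
seq1–seq3: 10/35 differ, p = 0.286, d = 0.360.
seq2–seq3: 10/35 differ, p = 0.286, d = 0.360.
The smallest distance is between seq1 and seq2.

seq1 and seq2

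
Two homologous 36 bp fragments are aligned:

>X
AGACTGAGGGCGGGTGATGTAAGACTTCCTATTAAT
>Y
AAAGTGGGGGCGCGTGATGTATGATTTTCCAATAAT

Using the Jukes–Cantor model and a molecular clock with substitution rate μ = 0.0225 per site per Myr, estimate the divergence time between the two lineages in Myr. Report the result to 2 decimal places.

6.76

The sequences differ at 9 of 36 sites (2, 4, 7, 13, 22, 25, 28, 30, 32), so p = 9/36 = 0.25.
d = −(3/4) ln(1 − 4p/3) = −0.75 ln(1 − 0.333333) = −0.75 ln(0.666667)
  = −0.75 × (-0.405465) = 0.304099 substitutions/site.
Under a molecular clock d = 2μt, so t = d/(2μ) = 0.304099 / (2 × 0.0225) = 6.76 Myr.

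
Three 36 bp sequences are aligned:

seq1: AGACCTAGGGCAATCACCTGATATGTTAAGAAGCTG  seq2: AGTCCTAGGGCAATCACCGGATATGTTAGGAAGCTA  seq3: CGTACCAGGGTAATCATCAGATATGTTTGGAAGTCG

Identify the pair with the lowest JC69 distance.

seq1–seq2: 4/36 differ, p = 0.111, d = 0.120.
seq1–seq3: 11/36 differ, p = 0.306, d = 0.392.
seq2–seq3: 10/36 differ, p = 0.278, d = 0.347.
The smallest distance is between seq1 and seq2.

seq1 and seq2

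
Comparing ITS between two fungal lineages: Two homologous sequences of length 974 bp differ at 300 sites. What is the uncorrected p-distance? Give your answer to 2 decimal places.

p = 300/974 = 0.308008… ≈ 0.31 (to 2 d.p.).

0.31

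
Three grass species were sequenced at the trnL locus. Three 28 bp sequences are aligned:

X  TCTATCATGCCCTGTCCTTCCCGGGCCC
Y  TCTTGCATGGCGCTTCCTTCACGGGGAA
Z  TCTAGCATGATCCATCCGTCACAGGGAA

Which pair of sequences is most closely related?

Y and Z

X–Y: 10/28 differ, p = 0.357, d = 0.485.
X–Z: 11/28 differ, p = 0.393, d = 0.556.
Y–Z: 7/28 differ, p = 0.250, d = 0.304.
The smallest distance is between Y and Z.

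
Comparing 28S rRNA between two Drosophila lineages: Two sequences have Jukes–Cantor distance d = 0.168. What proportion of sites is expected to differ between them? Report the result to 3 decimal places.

p = (3/4)(1 − e^(−4d/3)) = 0.75 × (1 − e^(-0.224)) = 0.75 × (1 − 0.799315) = 0.150514.

0.151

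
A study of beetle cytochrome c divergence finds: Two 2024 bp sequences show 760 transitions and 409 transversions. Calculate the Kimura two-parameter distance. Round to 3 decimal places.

1.659

P = 760/2024 ≈ 0.375494 and Q = 409/2024 ≈ 0.202075.
Under the Kimura two-parameter model, d = −½ ln(1 − 2P − Q) − ¼ ln(1 − 2Q).
1 − 2P − Q = 0.046937, giving −½ ln(0.046937) = 1.529475.
1 − 2Q = 0.59585, giving −¼ ln(0.59585) = 0.129442.
d = 1.529475 + 0.129442 = 1.658917.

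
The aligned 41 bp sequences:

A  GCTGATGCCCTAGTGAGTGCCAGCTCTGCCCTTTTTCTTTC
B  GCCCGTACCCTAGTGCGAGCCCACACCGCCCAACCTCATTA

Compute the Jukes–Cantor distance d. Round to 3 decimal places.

0.551

The sequences differ at 16 of 41 sites, so p = 16/41 ≈ 0.390244.
d = −(3/4) ln(1 − 4p/3) = −0.75 ln(1 − 0.520325) = −0.75 ln(0.479675)
  = −0.75 × (-0.734646) = 0.550985 substitutions/site.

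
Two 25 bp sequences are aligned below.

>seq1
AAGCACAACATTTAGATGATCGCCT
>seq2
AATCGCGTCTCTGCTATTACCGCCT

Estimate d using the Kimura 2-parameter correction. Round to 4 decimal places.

0.6634

Of 25 sites, 4 differences are transitions and 7 are transversions, so P = 4/25 = 0.16 and Q = 7/25 = 0.28.
Under the Kimura two-parameter model, d = −½ ln(1 − 2P − Q) − ¼ ln(1 − 2Q).
1 − 2P − Q = 0.4, giving −½ ln(0.4) = 0.458145.
1 − 2Q = 0.44, giving −¼ ln(0.44) = 0.205245.
d = 0.458145 + 0.205245 = 0.663390.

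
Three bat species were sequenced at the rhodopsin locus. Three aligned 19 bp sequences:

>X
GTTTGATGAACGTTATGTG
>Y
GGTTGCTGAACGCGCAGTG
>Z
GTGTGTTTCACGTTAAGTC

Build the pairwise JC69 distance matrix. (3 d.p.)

d(X,Y) = 0.410, d(X,Z) = 0.410, d(Y,Z) = 0.749

X–Y: 6/19 sites differ → p ≈ 0.315789, d = −0.75 ln(1 − 0.421052) = 0.409907 ≈ 0.410.
X–Z: 6/19 sites differ → p ≈ 0.315789, d = −0.75 ln(1 − 0.421052) = 0.409907 ≈ 0.410.
Y–Z: 9/19 sites differ → p ≈ 0.473684, d = −0.75 ln(1 − 0.631579) = 0.748897 ≈ 0.749.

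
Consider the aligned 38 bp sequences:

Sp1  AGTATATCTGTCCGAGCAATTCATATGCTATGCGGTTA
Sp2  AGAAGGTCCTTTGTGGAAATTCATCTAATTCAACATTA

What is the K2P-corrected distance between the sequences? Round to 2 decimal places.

Of 38 sites, 8 differences are transitions and 11 are transversions, so P = 8/38 ≈ 0.210526 and Q = 11/38 ≈ 0.289474.
Under the Kimura two-parameter model, d = −½ ln(1 − 2P − Q) − ¼ ln(1 − 2Q).
1 − 2P − Q = 0.289474, giving −½ ln(0.289474) = 0.619845.
1 − 2Q = 0.421052, giving −¼ ln(0.421052) = 0.216250.
d = 0.619845 + 0.216250 = 0.836095.

0.84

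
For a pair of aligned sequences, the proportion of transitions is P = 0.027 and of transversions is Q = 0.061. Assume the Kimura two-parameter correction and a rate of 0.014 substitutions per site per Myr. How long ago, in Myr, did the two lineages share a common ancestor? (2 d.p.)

Under the Kimura two-parameter model, d = −½ ln(1 − 2P − Q) − ¼ ln(1 − 2Q).
1 − 2P − Q = 0.885, giving −½ ln(0.885) = 0.061084.
1 − 2Q = 0.878, giving −¼ ln(0.878) = 0.032527.
d = 0.061084 + 0.032527 = 0.093611.
Under a molecular clock d = 2μt, so t = d/(2μ) = 0.093611 / (2 × 0.014) = 3.34 Myr.

3.34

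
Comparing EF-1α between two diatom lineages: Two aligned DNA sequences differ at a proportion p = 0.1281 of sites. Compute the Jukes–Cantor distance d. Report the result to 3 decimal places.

d = −(3/4) ln(1 − 4p/3) = −0.75 ln(1 − 0.1708) = −0.75 ln(0.8292)
  = −0.75 × (-0.187294) = 0.140471 substitutions/site.

0.140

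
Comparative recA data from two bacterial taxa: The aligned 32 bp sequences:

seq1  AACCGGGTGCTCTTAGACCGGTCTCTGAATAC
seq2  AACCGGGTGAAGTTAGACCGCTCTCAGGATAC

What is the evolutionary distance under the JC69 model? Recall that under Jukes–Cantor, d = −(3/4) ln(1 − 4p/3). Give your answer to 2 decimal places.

The sequences differ at 6 of 32 sites (10, 11, 12, 21, 26, 28), so p = 6/32 = 0.1875.
d = −(3/4) ln(1 − 4p/3) = −0.75 ln(1 − 0.25) = −0.75 ln(0.75)
  = −0.75 × (-0.287682) = 0.215762 substitutions/site.

0.22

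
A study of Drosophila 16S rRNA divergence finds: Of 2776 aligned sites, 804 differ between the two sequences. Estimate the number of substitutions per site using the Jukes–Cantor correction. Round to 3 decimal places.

0.366

p = 804/2776 ≈ 0.289625.
d = −(3/4) ln(1 − 4p/3) = −0.75 ln(1 − 0.386167) = −0.75 ln(0.613833)
  = −0.75 × (-0.488032) = 0.366024 substitutions/site.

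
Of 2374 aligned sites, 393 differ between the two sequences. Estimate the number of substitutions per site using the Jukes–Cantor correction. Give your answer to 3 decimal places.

0.187

p = 393/2374 ≈ 0.165543.
d = −(3/4) ln(1 − 4p/3) = −0.75 ln(1 − 0.220724) = −0.75 ln(0.779276)
  = −0.75 × (-0.249390) = 0.187043 substitutions/site.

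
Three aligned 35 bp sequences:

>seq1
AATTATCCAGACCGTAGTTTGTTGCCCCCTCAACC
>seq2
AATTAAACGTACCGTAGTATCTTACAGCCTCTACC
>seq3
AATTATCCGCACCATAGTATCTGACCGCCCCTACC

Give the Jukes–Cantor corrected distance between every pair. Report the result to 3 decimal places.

seq1–seq2: 10/35 sites differ → p ≈ 0.285714, d = −0.75 ln(1 − 0.380952) = 0.359679 ≈ 0.360.
seq1–seq3: 10/35 sites differ → p ≈ 0.285714, d = −0.75 ln(1 − 0.380952) = 0.359679 ≈ 0.360.
seq2–seq3: 7/35 sites differ → p = 0.2, d = −0.75 ln(1 − 0.266667) = 0.232617 ≈ 0.233.

d(seq1,seq2) = 0.360, d(seq1,seq3) = 0.360, d(seq2,seq3) = 0.233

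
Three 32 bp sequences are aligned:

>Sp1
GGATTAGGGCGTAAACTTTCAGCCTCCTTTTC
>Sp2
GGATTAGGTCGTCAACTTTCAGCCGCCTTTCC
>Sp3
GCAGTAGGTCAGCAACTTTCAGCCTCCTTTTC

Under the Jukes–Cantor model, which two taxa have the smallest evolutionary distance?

Sp1–Sp2: 4/32 differ, p = 0.125, d = 0.137.
Sp1–Sp3: 6/32 differ, p = 0.188, d = 0.216.
Sp2–Sp3: 6/32 differ, p = 0.188, d = 0.216.
The smallest distance is between Sp1 and Sp2.

Sp1 and Sp2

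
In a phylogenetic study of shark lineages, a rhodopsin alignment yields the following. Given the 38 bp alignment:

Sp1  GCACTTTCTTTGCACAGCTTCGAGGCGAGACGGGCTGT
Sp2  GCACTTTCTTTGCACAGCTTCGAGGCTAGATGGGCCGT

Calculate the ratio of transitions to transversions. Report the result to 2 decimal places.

2.00

Transitions are A↔G and C↔T; transversions are all other mismatches.
Transitions: 2. Transversions: 1.
R = 2/1 = 2.00.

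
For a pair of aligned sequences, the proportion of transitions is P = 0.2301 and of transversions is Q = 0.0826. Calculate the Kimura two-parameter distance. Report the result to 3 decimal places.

0.436

Under the Kimura two-parameter model, d = −½ ln(1 − 2P − Q) − ¼ ln(1 − 2Q).
1 − 2P − Q = 0.4572, giving −½ ln(0.4572) = 0.391317.
1 − 2Q = 0.8348, giving −¼ ln(0.8348) = 0.045141.
d = 0.391317 + 0.045141 = 0.436458.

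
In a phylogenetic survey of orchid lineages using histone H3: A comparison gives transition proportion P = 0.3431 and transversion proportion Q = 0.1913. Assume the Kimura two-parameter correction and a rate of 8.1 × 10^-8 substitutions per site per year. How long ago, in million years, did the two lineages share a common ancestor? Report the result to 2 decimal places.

Under the Kimura two-parameter model, d = −½ ln(1 − 2P − Q) − ¼ ln(1 − 2Q).
1 − 2P − Q = 0.1225, giving −½ ln(0.1225) = 1.049822.
1 − 2Q = 0.6174, giving −¼ ln(0.6174) = 0.120560.
d = 1.049822 + 0.120560 = 1.170382.
Under a molecular clock d = 2μt, so t = d/(2μ) = 1.170382 / (2 × 8.1 × 10^-8) = 7.22 million years.

7.22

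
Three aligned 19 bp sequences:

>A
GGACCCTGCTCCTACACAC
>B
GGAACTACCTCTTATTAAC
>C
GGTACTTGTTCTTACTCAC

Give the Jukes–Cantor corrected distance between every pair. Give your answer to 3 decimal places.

d(A,B) = 0.618, d(A,C) = 0.410, d(B,C) = 0.410

A–B: 8/19 sites differ → p ≈ 0.421053, d = −0.75 ln(1 − 0.561404) = 0.618132 ≈ 0.618.
A–C: 6/19 sites differ → p ≈ 0.315789, d = −0.75 ln(1 − 0.421052) = 0.409907 ≈ 0.410.
B–C: 6/19 sites differ → p ≈ 0.315789, d = −0.75 ln(1 − 0.421052) = 0.409907 ≈ 0.410.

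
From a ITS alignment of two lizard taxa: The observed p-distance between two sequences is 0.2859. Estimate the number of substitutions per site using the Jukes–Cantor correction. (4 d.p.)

d = −(3/4) ln(1 − 4p/3) = −0.75 ln(1 − 0.3812) = −0.75 ln(0.6188)
  = −0.75 × (-0.479973) = 0.359980 substitutions/site.

0.3600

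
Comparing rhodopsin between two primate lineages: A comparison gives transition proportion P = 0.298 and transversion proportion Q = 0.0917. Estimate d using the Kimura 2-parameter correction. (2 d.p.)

0.63

Under the Kimura two-parameter model, d = −½ ln(1 − 2P − Q) − ¼ ln(1 − 2Q).
1 − 2P − Q = 0.3123, giving −½ ln(0.3123) = 0.581896.
1 − 2Q = 0.8166, giving −¼ ln(0.8166) = 0.050651.
d = 0.581896 + 0.050651 = 0.632547.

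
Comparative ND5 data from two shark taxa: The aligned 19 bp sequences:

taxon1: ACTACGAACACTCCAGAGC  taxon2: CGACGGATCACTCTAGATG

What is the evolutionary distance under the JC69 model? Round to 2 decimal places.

The sequences differ at 9 of 19 sites (1, 2, 3, 4, 5, 8, 14, 18, 19), so p = 9/19 ≈ 0.473684.
d = −(3/4) ln(1 − 4p/3) = −0.75 ln(1 − 0.631579) = −0.75 ln(0.368421)
  = −0.75 × (-0.998529) = 0.748897 substitutions/site.

0.75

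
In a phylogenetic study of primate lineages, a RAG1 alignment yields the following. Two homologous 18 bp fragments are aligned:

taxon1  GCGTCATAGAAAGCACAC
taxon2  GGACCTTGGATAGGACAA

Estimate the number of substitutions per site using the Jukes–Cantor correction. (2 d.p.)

The sequences differ at 8 of 18 sites (2, 3, 4, 6, 8, 11, 14, 18), so p = 8/18 ≈ 0.444444.
d = −(3/4) ln(1 − 4p/3) = −0.75 ln(1 − 0.592592) = −0.75 ln(0.407408)
  = −0.75 × (-0.897940) = 0.673455 substitutions/site.

0.67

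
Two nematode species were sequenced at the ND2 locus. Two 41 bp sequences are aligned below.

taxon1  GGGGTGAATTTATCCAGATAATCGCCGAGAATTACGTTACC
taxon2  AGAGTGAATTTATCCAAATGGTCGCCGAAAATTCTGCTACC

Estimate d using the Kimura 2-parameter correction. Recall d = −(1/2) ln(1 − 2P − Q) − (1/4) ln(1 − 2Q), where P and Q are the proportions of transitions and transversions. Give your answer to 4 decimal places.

Of 41 sites, 8 differences are transitions and 1 are transversions, so P = 8/41 ≈ 0.195122 and Q = 1/41 ≈ 0.02439.
Under the Kimura two-parameter model, d = −½ ln(1 − 2P − Q) − ¼ ln(1 − 2Q).
1 − 2P − Q = 0.585366, giving −½ ln(0.585366) = 0.267759.
1 − 2Q = 0.95122, giving −¼ ln(0.95122) = 0.012502.
d = 0.267759 + 0.012502 = 0.280261.

0.2803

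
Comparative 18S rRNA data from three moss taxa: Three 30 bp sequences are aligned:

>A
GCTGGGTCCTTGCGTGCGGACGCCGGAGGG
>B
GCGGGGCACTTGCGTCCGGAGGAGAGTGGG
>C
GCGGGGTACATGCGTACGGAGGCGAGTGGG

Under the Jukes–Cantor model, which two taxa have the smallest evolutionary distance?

A–B: 9/30 differ, p = 0.300, d = 0.383.
A–C: 8/30 differ, p = 0.267, d = 0.330.
B–C: 4/30 differ, p = 0.133, d = 0.147.
The smallest distance is between B and C.

B and C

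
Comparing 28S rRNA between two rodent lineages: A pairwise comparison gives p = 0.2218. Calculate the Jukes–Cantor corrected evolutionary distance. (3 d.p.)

0.263

d = −(3/4) ln(1 − 4p/3) = −0.75 ln(1 − 0.295733) = −0.75 ln(0.704267)
  = −0.75 × (-0.350598) = 0.262949 substitutions/site.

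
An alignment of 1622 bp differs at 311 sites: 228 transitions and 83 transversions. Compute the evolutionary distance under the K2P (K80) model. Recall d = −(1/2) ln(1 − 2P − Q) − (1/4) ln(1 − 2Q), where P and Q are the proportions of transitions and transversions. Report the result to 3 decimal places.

0.229

P = 228/1622 ≈ 0.140567 and Q = 83/1622 ≈ 0.051171.
Under the Kimura two-parameter model, d = −½ ln(1 − 2P − Q) − ¼ ln(1 − 2Q).
1 − 2P − Q = 0.667695, giving −½ ln(0.667695) = 0.201962.
1 − 2Q = 0.897658, giving −¼ ln(0.897658) = 0.026992.
d = 0.201962 + 0.026992 = 0.228954.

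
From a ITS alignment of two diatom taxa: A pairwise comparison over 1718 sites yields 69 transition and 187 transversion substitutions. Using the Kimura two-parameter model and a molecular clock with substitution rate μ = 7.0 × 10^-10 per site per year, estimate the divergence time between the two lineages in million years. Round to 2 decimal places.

118.73

P = 69/1718 ≈ 0.040163 and Q = 187/1718 ≈ 0.108847.
Under the Kimura two-parameter model, d = −½ ln(1 − 2P − Q) − ¼ ln(1 − 2Q).
1 − 2P − Q = 0.810827, giving −½ ln(0.810827) = 0.104850.
1 − 2Q = 0.782306, giving −¼ ln(0.782306) = 0.061377.
d = 0.104850 + 0.061377 = 0.166227.
Under a molecular clock d = 2μt, so t = d/(2μ) = 0.166227 / (2 × 7.0 × 10^-10) = 118.73 million years.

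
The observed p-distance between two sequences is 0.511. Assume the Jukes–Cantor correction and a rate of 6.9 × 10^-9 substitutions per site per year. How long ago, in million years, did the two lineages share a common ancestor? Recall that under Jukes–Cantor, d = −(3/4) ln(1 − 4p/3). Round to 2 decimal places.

62.15

d = −(3/4) ln(1 − 4p/3) = −0.75 ln(1 − 0.681333) = −0.75 ln(0.318667)
  = −0.75 × (-1.143609) = 0.857707 substitutions/site.
Under a molecular clock d = 2μt, so t = d/(2μ) = 0.857707 / (2 × 6.9 × 10^-9) = 62.15 million years.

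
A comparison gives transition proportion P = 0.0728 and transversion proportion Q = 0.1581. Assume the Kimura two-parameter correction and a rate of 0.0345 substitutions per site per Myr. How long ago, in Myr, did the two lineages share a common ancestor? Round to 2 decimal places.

Under the Kimura two-parameter model, d = −½ ln(1 − 2P − Q) − ¼ ln(1 − 2Q).
1 − 2P − Q = 0.6963, giving −½ ln(0.6963) = 0.180987.
1 − 2Q = 0.6838, giving −¼ ln(0.6838) = 0.095022.
d = 0.180987 + 0.095022 = 0.276009.
Under a molecular clock d = 2μt, so t = d/(2μ) = 0.276009 / (2 × 0.0345) = 4.00 Myr.

4.00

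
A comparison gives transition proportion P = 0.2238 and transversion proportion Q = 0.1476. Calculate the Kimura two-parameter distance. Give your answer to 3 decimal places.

Under the Kimura two-parameter model, d = −½ ln(1 − 2P − Q) − ¼ ln(1 − 2Q).
1 − 2P − Q = 0.4048, giving −½ ln(0.4048) = 0.452181.
1 − 2Q = 0.7048, giving −¼ ln(0.7048) = 0.087460.
d = 0.452181 + 0.087460 = 0.539641.

0.540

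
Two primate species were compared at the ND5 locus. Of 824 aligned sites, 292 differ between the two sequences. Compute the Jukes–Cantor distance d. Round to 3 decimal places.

p = 292/824 ≈ 0.354369.
d = −(3/4) ln(1 − 4p/3) = −0.75 ln(1 − 0.472492) = −0.75 ln(0.527508)
  = −0.75 × (-0.639591) = 0.479693 substitutions/site.

0.480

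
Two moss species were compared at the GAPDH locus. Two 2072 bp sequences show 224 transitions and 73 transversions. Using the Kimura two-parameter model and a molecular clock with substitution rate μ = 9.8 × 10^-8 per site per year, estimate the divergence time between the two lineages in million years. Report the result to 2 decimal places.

0.83

P = 224/2072 ≈ 0.108108 and Q = 73/2072 ≈ 0.035232.
Under the Kimura two-parameter model, d = −½ ln(1 − 2P − Q) − ¼ ln(1 − 2Q).
1 − 2P − Q = 0.748552, giving −½ ln(0.748552) = 0.144807.
1 − 2Q = 0.929536, giving −¼ ln(0.929536) = 0.018267.
d = 0.144807 + 0.018267 = 0.163074.
Under a molecular clock d = 2μt, so t = d/(2μ) = 0.163074 / (2 × 9.8 × 10^-8) = 0.83 million years.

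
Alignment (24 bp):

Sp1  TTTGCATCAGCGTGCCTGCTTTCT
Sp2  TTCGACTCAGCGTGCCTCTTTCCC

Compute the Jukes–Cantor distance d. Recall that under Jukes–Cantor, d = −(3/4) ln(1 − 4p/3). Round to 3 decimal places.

The sequences differ at 7 of 24 sites (3, 5, 6, 18, 19, 22, 24), so p = 7/24 ≈ 0.291667.
d = −(3/4) ln(1 − 4p/3) = −0.75 ln(1 − 0.388889) = −0.75 ln(0.611111)
  = −0.75 × (-0.492477) = 0.369358 substitutions/site.

0.369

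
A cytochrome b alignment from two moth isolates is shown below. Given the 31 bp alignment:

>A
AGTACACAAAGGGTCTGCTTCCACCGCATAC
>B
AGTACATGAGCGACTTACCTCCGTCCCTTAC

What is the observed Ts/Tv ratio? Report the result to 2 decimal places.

3.33

Transitions are A↔G and C↔T; transversions are all other mismatches.
Transitions: 10. Transversions: 3.
R = 10/3 = 3.333333… ≈ 3.33 (to 2 d.p.).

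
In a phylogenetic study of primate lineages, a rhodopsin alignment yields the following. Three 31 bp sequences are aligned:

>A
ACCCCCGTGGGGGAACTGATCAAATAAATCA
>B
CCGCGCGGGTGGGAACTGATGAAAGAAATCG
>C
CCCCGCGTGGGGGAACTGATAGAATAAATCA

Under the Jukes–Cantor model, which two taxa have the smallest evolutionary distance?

A–B: 8/31 differ, p = 0.258, d = 0.316.
A–C: 4/31 differ, p = 0.129, d = 0.142.
B–C: 7/31 differ, p = 0.226, d = 0.269.
The smallest distance is between A and C.

A and C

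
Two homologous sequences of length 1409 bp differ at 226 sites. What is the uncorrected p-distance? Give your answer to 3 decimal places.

0.160

p = 226/1409 = 0.160397… ≈ 0.160 (to 3 d.p.).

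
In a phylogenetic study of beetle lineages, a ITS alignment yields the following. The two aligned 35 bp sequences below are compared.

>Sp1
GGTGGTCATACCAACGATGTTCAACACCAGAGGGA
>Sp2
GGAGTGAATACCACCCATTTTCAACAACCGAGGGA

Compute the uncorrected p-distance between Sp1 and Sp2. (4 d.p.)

The sequences differ at 9 of 35 positions (sites 3, 5, 6, 7, 14, 16, 19, 27, 29).
p = 9/35 = 0.257142… ≈ 0.2571 (to 4 d.p.).

0.2571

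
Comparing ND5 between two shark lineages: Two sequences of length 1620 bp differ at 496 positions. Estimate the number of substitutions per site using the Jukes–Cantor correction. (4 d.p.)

0.3935

p = 496/1620 ≈ 0.306173.
d = −(3/4) ln(1 − 4p/3) = −0.75 ln(1 − 0.408231) = −0.75 ln(0.591769)
  = −0.75 × (-0.524639) = 0.393479 substitutions/site.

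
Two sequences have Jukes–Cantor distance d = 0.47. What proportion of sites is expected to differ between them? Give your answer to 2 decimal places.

0.35

p = (3/4)(1 − e^(−4d/3)) = 0.75 × (1 − e^(-0.626667)) = 0.75 × (1 − 0.534370) = 0.349223.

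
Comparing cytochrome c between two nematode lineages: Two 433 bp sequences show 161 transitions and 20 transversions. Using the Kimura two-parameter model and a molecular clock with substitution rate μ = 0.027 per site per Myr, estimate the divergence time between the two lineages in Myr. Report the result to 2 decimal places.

14.89

P = 161/433 ≈ 0.371824 and Q = 20/433 ≈ 0.046189.
Under the Kimura two-parameter model, d = −½ ln(1 − 2P − Q) − ¼ ln(1 − 2Q).
1 − 2P − Q = 0.210163, giving −½ ln(0.210163) = 0.779936.
1 − 2Q = 0.907622, giving −¼ ln(0.907622) = 0.024232.
d = 0.779936 + 0.024232 = 0.804168.
Under a molecular clock d = 2μt, so t = d/(2μ) = 0.804168 / (2 × 0.027) = 14.89 Myr.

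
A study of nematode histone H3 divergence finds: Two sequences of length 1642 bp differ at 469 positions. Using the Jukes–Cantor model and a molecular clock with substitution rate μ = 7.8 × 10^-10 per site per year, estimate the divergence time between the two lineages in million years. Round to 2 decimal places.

p = 469/1642 ≈ 0.285627.
d = −(3/4) ln(1 − 4p/3) = −0.75 ln(1 − 0.380836) = −0.75 ln(0.619164)
  = −0.75 × (-0.479385) = 0.359539 substitutions/site.
Under a molecular clock d = 2μt, so t = d/(2μ) = 0.359539 / (2 × 7.8 × 10^-10) = 230.47 million years.

230.47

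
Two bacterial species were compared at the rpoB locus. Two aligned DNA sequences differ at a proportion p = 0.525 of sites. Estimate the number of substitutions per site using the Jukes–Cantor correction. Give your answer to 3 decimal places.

0.903

d = −(3/4) ln(1 − 4p/3) = −0.75 ln(1 − 0.7) = −0.75 ln(0.3)
  = −0.75 × (-1.203973) = 0.902980 substitutions/site.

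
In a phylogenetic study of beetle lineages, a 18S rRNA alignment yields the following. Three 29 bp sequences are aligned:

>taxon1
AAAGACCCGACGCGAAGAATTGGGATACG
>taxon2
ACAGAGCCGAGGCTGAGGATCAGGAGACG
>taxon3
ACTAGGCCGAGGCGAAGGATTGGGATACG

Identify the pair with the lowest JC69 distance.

taxon1 and taxon3

taxon1–taxon2: 9/29 differ, p = 0.310, d = 0.401.
taxon1–taxon3: 7/29 differ, p = 0.241, d = 0.291.
taxon2–taxon3: 8/29 differ, p = 0.276, d = 0.344.
The smallest distance is between taxon1 and taxon3.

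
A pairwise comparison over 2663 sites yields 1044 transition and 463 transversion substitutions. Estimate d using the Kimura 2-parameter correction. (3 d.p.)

1.691

P = 1044/2663 ≈ 0.392039 and Q = 463/2663 ≈ 0.173864.
Under the Kimura two-parameter model, d = −½ ln(1 − 2P − Q) − ¼ ln(1 − 2Q).
1 − 2P − Q = 0.042058, giving −½ ln(0.042058) = 1.584353.
1 − 2Q = 0.652272, giving −¼ ln(0.652272) = 0.106823.
d = 1.584353 + 0.106823 = 1.691176.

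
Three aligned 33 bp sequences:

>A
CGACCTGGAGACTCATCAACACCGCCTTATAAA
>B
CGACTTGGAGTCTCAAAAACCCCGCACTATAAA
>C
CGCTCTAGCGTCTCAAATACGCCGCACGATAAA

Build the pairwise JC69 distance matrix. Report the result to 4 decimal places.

d(A,B) = 0.2493, d(A,C) = 0.4975, d(B,C) = 0.2928

A–B: 7/33 sites differ → p ≈ 0.212121, d = −0.75 ln(1 − 0.282828) = 0.249330 ≈ 0.2493.
A–C: 12/33 sites differ → p ≈ 0.363636, d = −0.75 ln(1 − 0.484848) = 0.497470 ≈ 0.4975.
B–C: 8/33 sites differ → p ≈ 0.242424, d = −0.75 ln(1 − 0.323232) = 0.292820 ≈ 0.2928.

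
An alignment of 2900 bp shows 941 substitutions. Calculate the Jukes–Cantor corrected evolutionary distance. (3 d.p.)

p = 941/2900 ≈ 0.324483.
d = −(3/4) ln(1 − 4p/3) = −0.75 ln(1 − 0.432644) = −0.75 ln(0.567356)
  = −0.75 × (-0.566768) = 0.425076 substitutions/site.

0.425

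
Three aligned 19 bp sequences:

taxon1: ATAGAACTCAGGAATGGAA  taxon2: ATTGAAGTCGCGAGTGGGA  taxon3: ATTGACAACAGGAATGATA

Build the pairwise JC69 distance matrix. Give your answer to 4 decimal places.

d(taxon1,taxon2) = 0.4099, d(taxon1,taxon3) = 0.4099, d(taxon2,taxon3) = 0.6181

taxon1–taxon2: 6/19 sites differ → p ≈ 0.315789, d = −0.75 ln(1 − 0.421052) = 0.409907 ≈ 0.4099.
taxon1–taxon3: 6/19 sites differ → p ≈ 0.315789, d = −0.75 ln(1 − 0.421052) = 0.409907 ≈ 0.4099.
taxon2–taxon3: 8/19 sites differ → p ≈ 0.421053, d = −0.75 ln(1 − 0.561404) = 0.618132 ≈ 0.6181.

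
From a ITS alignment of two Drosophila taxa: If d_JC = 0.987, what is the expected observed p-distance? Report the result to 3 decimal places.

0.549

p = (3/4)(1 − e^(−4d/3)) = 0.75 × (1 − e^(-1.316)) = 0.75 × (1 − 0.268206) = 0.548846.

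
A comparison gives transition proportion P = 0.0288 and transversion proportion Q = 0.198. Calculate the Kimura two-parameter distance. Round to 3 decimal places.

Under the Kimura two-parameter model, d = −½ ln(1 − 2P − Q) − ¼ ln(1 − 2Q).
1 − 2P − Q = 0.7444, giving −½ ln(0.7444) = 0.147588.
1 − 2Q = 0.604, giving −¼ ln(0.604) = 0.126045.
d = 0.147588 + 0.126045 = 0.273633.

0.274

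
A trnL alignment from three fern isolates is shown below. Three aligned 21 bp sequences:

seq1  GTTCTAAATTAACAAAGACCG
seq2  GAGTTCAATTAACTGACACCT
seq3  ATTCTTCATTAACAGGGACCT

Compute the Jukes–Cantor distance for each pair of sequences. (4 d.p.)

d(seq1,seq2) = 0.5319, d(seq1,seq3) = 0.3597, d(seq2,seq3) = 0.6355

seq1–seq2: 8/21 sites differ → p ≈ 0.380952, d = −0.75 ln(1 − 0.507936) = 0.531860 ≈ 0.5319.
seq1–seq3: 6/21 sites differ → p ≈ 0.285714, d = −0.75 ln(1 − 0.380952) = 0.359679 ≈ 0.3597.
seq2–seq3: 9/21 sites differ → p ≈ 0.428571, d = −0.75 ln(1 − 0.571428) = 0.635472 ≈ 0.6355.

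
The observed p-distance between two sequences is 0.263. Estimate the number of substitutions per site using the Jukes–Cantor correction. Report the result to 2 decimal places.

0.32

d = −(3/4) ln(1 − 4p/3) = −0.75 ln(1 − 0.350667) = −0.75 ln(0.649333)
  = −0.75 × (-0.431810) = 0.323858 substitutions/site.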